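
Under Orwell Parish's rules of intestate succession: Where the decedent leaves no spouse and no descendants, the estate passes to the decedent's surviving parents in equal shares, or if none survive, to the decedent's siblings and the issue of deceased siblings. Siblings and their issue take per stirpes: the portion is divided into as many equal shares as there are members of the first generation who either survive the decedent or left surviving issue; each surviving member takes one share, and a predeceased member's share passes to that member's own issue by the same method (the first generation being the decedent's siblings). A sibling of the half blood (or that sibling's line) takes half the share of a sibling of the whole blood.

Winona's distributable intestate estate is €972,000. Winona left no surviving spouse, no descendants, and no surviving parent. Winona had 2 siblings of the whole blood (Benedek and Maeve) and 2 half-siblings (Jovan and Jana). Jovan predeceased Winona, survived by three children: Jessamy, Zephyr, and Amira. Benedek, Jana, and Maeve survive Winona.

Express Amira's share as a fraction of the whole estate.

Amira receives 1/18 of the estate.

The entire €972,000 passes to the siblings and their issue.
Counting each half-blood sibling's line as half a unit, there are 3 units in €972,000, so one unit is €324,000. Whole-blood lines (Benedek and Maeve) take €324,000 each; half-blood lines (Jovan and Jana) take €162,000 each.
Jovan's share (€162,000) is divided into 3 shares of €54,000: Jessamy, Zephyr, and Amira each take €54,000.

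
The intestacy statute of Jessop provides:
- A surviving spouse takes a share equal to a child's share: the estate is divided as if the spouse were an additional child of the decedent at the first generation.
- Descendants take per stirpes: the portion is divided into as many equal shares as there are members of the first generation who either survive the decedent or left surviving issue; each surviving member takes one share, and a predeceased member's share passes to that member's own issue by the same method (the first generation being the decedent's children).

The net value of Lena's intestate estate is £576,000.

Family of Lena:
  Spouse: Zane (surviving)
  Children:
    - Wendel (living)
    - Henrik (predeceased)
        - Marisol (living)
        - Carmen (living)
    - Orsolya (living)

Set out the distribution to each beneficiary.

Zane: £144,000; Wendel: £144,000; Marisol: £72,000; Carmen: £72,000; Orsolya: £144,000

The spouse counts as an additional share at the children's level, so there are 4 primary shares of £144,000. Zane takes one such share (£144,000).
The children's combined portion (£432,000) is divided into 3 shares of £144,000: Wendel and Orsolya each take £144,000; Henrik's £144,000 share passes to Henrik's issue.
Henrik's share (£144,000) is divided into 2 shares of £72,000: Marisol and Carmen each take £72,000.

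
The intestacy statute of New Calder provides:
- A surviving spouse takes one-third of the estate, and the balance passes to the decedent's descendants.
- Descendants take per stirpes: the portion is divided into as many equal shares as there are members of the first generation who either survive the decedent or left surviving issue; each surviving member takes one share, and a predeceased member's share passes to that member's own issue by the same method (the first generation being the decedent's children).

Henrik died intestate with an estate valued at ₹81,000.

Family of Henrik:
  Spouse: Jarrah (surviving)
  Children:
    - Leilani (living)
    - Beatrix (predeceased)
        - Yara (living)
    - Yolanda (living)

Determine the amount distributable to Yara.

Yara receives ₹18,000.

Jarrah takes one-third of ₹81,000 = ₹27,000. The remaining ₹54,000 passes to the descendants.
The descendants' portion (₹54,000) is divided into 3 shares of ₹18,000: Leilani and Yolanda each take ₹18,000; Beatrix's ₹18,000 share passes to Beatrix's issue.
Beatrix's share (₹18,000) passes entirely to Yara.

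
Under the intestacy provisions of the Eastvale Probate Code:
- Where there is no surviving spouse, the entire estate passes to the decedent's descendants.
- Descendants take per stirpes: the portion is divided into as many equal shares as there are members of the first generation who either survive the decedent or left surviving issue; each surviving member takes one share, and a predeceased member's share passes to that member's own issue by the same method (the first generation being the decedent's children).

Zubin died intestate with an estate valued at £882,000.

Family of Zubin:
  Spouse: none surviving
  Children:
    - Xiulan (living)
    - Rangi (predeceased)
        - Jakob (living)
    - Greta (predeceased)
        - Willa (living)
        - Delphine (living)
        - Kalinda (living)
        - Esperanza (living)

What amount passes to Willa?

Willa receives £73,500.

The entire £882,000 passes to the descendants.
That amount (£882,000) is divided into 3 shares of £294,000: Xiulan takes £294,000; Rangi's £294,000 share passes to Rangi's issue; Greta's £294,000 share passes to Greta's issue.
Rangi's share (£294,000) passes entirely to Jakob.
Greta's share (£294,000) is divided into 4 shares of £73,500: Willa, Delphine, Kalinda, and Esperanza each take £73,500.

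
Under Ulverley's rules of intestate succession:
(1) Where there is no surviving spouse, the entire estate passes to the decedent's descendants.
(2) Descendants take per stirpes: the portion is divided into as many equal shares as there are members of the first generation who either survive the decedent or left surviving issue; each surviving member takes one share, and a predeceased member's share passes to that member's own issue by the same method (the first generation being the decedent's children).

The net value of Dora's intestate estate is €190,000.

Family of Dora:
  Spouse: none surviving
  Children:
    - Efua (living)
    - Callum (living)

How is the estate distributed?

The entire €190,000 passes to the descendants.
That amount (€190,000) is divided into 2 shares of €95,000: Efua and Callum each take €95,000.

Efua: €95,000; Callum: €95,000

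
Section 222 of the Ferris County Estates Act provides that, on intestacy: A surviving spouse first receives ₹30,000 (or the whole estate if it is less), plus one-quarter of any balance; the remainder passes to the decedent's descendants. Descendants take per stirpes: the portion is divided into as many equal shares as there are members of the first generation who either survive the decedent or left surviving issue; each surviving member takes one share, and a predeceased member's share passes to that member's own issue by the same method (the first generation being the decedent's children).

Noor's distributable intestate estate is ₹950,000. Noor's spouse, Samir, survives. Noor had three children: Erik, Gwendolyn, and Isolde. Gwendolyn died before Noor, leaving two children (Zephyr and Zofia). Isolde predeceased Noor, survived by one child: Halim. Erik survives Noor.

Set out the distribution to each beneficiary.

Samir: ₹260,000; Erik: ₹230,000; Zephyr: ₹115,000; Zofia: ₹115,000; Halim: ₹230,000

Samir first takes ₹30,000, leaving a balance of ₹920,000. Samir then takes one-quarter of the balance (₹230,000), for a total of ₹260,000. The remaining ₹690,000 passes to the descendants.
The descendants' portion (₹690,000) is divided into 3 shares of ₹230,000: Erik takes ₹230,000; Gwendolyn's ₹230,000 share passes to Gwendolyn's issue; Isolde's ₹230,000 share passes to Isolde's issue.
Gwendolyn's share (₹230,000) is divided into 2 shares of ₹115,000: Zephyr and Zofia each take ₹115,000.
Isolde's share (₹230,000) passes entirely to Halim.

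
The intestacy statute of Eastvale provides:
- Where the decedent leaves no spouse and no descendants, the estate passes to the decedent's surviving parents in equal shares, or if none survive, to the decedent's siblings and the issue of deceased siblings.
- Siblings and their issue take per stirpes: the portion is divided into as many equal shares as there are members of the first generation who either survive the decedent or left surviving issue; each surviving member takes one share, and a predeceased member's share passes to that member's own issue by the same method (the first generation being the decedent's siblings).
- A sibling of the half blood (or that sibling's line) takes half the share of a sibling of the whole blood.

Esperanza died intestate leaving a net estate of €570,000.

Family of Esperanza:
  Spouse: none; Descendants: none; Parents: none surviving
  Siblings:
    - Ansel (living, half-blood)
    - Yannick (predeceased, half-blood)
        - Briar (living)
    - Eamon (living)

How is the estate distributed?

Ansel: €142,500; Briar: €142,500; Eamon: €285,000

The entire €570,000 passes to the siblings and their issue.
Counting each half-blood sibling's line as half a unit, there are 2 units in €570,000, so one unit is €285,000. Whole-blood lines (Eamon) take €285,000 each; half-blood lines (Ansel and Yannick) take €142,500 each.
Yannick's share (€142,500) passes entirely to Briar.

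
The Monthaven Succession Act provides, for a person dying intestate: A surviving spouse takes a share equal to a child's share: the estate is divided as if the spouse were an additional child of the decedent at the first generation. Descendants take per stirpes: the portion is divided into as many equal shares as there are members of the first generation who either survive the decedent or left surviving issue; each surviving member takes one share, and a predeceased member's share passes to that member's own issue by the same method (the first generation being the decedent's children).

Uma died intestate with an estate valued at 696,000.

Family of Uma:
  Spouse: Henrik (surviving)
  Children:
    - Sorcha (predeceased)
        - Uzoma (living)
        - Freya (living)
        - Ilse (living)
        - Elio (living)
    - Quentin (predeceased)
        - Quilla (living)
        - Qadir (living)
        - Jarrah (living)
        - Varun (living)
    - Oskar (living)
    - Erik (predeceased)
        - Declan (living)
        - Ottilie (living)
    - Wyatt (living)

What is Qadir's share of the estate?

Qadir receives 29,000.

The spouse counts as an additional share at the children's level, so there are 6 primary shares of 116,000. Henrik takes one such share (116,000).
The children's combined portion (580,000) is divided into 5 shares of 116,000: Oskar and Wyatt each take 116,000; Sorcha's 116,000 share passes to Sorcha's issue; Quentin's 116,000 share passes to Quentin's issue; Erik's 116,000 share passes to Erik's issue.
Sorcha's share (116,000) is divided into 4 shares of 29,000: Uzoma, Freya, Ilse, and Elio each take 29,000.
Quentin's share (116,000) is divided into 4 shares of 29,000: Quilla, Qadir, Jarrah, and Varun each take 29,000.
Erik's share (116,000) is divided into 2 shares of 58,000: Declan and Ottilie each take 58,000.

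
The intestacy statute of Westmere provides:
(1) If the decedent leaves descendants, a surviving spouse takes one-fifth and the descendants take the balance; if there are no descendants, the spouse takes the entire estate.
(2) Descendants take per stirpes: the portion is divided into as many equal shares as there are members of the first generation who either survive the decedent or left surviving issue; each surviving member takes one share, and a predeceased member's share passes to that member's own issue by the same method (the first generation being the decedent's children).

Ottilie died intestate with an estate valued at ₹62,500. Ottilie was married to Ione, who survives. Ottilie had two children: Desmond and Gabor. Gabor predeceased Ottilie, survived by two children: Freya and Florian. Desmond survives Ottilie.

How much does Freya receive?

Ione takes one-fifth of ₹62,500 = ₹12,500. The remaining ₹50,000 passes to the descendants.
The descendants' portion (₹50,000) is divided into 2 shares of ₹25,000: Desmond takes ₹25,000; Gabor's ₹25,000 share passes to Gabor's issue.
Gabor's share (₹25,000) is divided into 2 shares of ₹12,500: Freya and Florian each take ₹12,500.

Freya receives ₹12,500.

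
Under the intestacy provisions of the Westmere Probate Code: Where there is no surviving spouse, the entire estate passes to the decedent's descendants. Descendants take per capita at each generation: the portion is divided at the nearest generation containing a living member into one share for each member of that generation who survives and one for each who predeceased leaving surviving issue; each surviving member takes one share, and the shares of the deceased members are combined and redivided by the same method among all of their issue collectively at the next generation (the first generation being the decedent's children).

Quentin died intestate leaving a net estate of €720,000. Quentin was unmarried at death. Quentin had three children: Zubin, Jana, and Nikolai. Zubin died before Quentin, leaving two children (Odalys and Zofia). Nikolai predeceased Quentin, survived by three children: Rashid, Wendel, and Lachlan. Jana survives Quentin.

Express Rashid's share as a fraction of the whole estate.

Rashid receives 2/15 of the estate.

The entire €720,000 passes to the descendants.
That amount (€720,000) is divided at the children's generation into 3 shares of €240,000. Jana takes €240,000. The 2 shares of the deceased (Zubin and Nikolai) are combined into a pool of €480,000.
That pool (€480,000) is divided at the grandchildren's generation equally among Odalys, Zofia, Rashid, Wendel, and Lachlan: €96,000 each.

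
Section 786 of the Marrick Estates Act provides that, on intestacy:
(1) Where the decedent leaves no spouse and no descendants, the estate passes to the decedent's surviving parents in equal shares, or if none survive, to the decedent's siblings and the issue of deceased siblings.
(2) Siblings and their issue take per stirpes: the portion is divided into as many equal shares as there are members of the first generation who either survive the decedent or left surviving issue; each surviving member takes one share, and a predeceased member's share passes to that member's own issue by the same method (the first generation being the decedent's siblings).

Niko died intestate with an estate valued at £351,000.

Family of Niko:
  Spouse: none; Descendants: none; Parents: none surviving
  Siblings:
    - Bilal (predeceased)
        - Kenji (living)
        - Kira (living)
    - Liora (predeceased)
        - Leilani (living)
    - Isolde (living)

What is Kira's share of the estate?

Kira receives £58,500.

The entire £351,000 passes to the siblings and their issue.
That amount (£351,000) is divided into 3 shares of £117,000: Isolde takes £117,000; Bilal's £117,000 share passes to Bilal's issue; Liora's £117,000 share passes to Liora's issue.
Bilal's share (£117,000) is divided into 2 shares of £58,500: Kenji and Kira each take £58,500.
Liora's share (£117,000) passes entirely to Leilani.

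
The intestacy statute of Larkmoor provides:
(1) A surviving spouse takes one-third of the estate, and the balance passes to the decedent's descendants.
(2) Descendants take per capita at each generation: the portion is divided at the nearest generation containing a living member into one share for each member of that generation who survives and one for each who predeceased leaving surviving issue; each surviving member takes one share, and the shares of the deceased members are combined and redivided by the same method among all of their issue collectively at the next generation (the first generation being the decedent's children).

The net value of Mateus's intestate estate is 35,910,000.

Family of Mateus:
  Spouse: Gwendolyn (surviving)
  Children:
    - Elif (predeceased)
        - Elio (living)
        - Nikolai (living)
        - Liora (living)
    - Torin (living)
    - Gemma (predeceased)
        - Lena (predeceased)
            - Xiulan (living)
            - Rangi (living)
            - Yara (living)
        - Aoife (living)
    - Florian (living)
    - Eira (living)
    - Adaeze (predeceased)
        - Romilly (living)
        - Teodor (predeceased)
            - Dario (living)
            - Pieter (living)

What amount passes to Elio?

Elio receives 1,710,000.

Gwendolyn takes one-third of 35,910,000 = 11,970,000. The remaining 23,940,000 passes to the descendants.
The descendants' portion (23,940,000) is divided at the children's generation into 6 shares of 3,990,000. Torin, Florian, and Eira each take 3,990,000. The 3 shares of the deceased (Elif, Gemma, and Adaeze) are combined into a pool of 11,970,000.
That pool (11,970,000) is divided at the grandchildren's generation into 7 shares of 1,710,000. Elio, Nikolai, Liora, Aoife, and Romilly each take 1,710,000. The 2 shares of the deceased (Lena and Teodor) are combined into a pool of 3,420,000.
That pool (3,420,000) is divided at the great-grandchildren's generation equally among Xiulan, Rangi, Yara, Dario, and Pieter: 684,000 each.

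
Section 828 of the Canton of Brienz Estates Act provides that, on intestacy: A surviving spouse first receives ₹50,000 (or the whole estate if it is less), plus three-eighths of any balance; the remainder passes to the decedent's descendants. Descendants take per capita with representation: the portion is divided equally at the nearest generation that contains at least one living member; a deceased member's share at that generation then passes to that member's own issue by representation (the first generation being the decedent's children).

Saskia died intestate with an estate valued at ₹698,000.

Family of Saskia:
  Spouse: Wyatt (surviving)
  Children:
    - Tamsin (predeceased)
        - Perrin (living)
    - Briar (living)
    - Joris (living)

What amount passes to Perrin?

Perrin receives ₹135,000.

Wyatt first takes ₹50,000, leaving a balance of ₹648,000. Wyatt then takes three-eighths of the balance (₹243,000), for a total of ₹293,000. The remaining ₹405,000 passes to the descendants.
The descendants' portion (₹405,000) is divided into 3 shares of ₹135,000: Briar and Joris each take ₹135,000; Tamsin's ₹135,000 share passes to Tamsin's issue.
Tamsin's share (₹135,000) passes entirely to Perrin.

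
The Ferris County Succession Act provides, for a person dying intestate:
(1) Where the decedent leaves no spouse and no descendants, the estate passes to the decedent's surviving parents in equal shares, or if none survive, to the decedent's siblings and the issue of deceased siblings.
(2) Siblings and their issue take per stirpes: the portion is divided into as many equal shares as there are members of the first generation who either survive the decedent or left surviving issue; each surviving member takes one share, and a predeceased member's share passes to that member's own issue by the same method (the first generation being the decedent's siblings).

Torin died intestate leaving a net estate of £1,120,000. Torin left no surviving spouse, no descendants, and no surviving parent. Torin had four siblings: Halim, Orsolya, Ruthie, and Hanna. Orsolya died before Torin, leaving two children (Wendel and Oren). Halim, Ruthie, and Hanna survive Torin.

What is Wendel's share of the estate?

Wendel receives £140,000.

The entire £1,120,000 passes to the siblings and their issue.
That amount (£1,120,000) is divided into 4 shares of £280,000: Halim, Ruthie, and Hanna each take £280,000; Orsolya's £280,000 share passes to Orsolya's issue.
Orsolya's share (£280,000) is divided into 2 shares of £140,000: Wendel and Oren each take £140,000.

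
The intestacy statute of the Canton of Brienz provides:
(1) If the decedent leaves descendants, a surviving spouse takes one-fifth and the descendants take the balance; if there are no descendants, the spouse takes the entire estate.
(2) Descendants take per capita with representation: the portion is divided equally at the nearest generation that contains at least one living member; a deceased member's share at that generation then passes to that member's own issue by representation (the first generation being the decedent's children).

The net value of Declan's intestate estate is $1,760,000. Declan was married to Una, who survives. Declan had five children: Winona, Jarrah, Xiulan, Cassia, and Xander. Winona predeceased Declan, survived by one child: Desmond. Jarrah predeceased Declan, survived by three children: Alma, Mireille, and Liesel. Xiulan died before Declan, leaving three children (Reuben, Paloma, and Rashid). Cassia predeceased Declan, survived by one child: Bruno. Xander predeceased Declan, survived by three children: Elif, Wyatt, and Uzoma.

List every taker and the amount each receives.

Una takes one-fifth of $1,760,000 = $352,000. The remaining $1,408,000 passes to the descendants.
No child survives, so the initial division is made at the grandchildren's generation.
The descendants' portion ($1,408,000) is divided into 11 shares of $128,000: Desmond, Alma, Mireille, Liesel, Reuben, Paloma, Rashid, Bruno, Elif, Wyatt, and Uzoma each take $128,000.

Una: $352,000; Desmond: $128,000; Alma: $128,000; Mireille: $128,000; Liesel: $128,000; Reuben: $128,000; Paloma: $128,000; Rashid: $128,000; Bruno: $128,000; Elif: $128,000; Wyatt: $128,000; Uzoma: $128,000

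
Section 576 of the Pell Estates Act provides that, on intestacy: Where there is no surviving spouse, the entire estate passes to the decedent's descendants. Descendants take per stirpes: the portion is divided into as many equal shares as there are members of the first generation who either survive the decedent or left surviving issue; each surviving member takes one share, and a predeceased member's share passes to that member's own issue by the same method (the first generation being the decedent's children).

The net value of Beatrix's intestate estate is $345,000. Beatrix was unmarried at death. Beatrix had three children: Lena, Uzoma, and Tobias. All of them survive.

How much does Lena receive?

Lena receives $115,000.

The entire $345,000 passes to the descendants.
That amount ($345,000) is divided into 3 shares of $115,000: Lena, Uzoma, and Tobias each take $115,000.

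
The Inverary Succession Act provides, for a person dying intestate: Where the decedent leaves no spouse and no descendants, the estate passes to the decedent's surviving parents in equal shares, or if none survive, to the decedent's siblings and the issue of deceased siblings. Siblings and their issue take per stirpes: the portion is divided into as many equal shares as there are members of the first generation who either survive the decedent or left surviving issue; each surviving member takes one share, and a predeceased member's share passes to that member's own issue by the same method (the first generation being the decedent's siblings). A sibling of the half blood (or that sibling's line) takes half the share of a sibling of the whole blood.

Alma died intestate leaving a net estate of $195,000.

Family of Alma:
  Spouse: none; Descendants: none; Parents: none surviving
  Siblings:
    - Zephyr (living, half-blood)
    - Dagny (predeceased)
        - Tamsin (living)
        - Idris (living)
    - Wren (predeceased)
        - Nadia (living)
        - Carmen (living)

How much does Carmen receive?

Carmen receives $39,000.

The entire $195,000 passes to the siblings and their issue.
Counting each half-blood sibling's line as half a unit, there are 5/2 units in $195,000, so one unit is $78,000. Whole-blood lines (Dagny and Wren) take $78,000 each; half-blood lines (Zephyr) take $39,000 each.
Dagny's share ($78,000) is divided into 2 shares of $39,000: Tamsin and Idris each take $39,000.
Wren's share ($78,000) is divided into 2 shares of $39,000: Nadia and Carmen each take $39,000.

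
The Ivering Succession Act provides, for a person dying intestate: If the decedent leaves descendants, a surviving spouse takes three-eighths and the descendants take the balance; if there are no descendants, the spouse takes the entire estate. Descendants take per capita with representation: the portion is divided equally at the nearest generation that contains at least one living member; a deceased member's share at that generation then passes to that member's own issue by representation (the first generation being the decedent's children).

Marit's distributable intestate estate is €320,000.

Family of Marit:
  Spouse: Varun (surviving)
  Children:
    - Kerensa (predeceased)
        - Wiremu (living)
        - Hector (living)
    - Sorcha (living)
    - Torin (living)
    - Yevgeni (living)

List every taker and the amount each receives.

Varun takes three-eighths of €320,000 = €120,000. The remaining €200,000 passes to the descendants.
The descendants' portion (€200,000) is divided into 4 shares of €50,000: Sorcha, Torin, and Yevgeni each take €50,000; Kerensa's €50,000 share passes to Kerensa's issue.
Kerensa's share (€50,000) is divided into 2 shares of €25,000: Wiremu and Hector each take €25,000.

Varun: €120,000; Wiremu: €25,000; Hector: €25,000; Sorcha: €50,000; Torin: €50,000; Yevgeni: €50,000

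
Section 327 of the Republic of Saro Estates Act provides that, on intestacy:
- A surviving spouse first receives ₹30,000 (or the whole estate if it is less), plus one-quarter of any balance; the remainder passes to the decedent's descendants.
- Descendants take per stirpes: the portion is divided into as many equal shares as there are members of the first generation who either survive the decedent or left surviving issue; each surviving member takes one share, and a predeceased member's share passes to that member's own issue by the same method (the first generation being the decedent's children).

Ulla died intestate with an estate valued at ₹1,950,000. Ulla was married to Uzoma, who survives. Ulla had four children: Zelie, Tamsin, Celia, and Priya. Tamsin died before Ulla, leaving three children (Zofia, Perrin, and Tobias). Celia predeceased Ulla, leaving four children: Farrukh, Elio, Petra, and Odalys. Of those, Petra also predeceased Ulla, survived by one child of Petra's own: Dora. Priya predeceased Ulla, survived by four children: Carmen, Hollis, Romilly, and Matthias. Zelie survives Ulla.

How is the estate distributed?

Uzoma: ₹510,000; Zelie: ₹360,000; Zofia: ₹120,000; Perrin: ₹120,000; Tobias: ₹120,000; Farrukh: ₹90,000; Elio: ₹90,000; Dora: ₹90,000; Odalys: ₹90,000; Carmen: ₹90,000; Hollis: ₹90,000; Romilly: ₹90,000; Matthias: ₹90,000

Uzoma first takes ₹30,000, leaving a balance of ₹1,920,000. Uzoma then takes one-quarter of the balance (₹480,000), for a total of ₹510,000. The remaining ₹1,440,000 passes to the descendants.
The descendants' portion (₹1,440,000) is divided into 4 shares of ₹360,000: Zelie takes ₹360,000; Tamsin's ₹360,000 share passes to Tamsin's issue; Celia's ₹360,000 share passes to Celia's issue; Priya's ₹360,000 share passes to Priya's issue.
Tamsin's share (₹360,000) is divided into 3 shares of ₹120,000: Zofia, Perrin, and Tobias each take ₹120,000.
Celia's share (₹360,000) is divided into 4 shares of ₹90,000: Farrukh, Elio, and Odalys each take ₹90,000; Petra's ₹90,000 share passes to Petra's issue.
Petra's share (₹90,000) passes entirely to Dora.
Priya's share (₹360,000) is divided into 4 shares of ₹90,000: Carmen, Hollis, Romilly, and Matthias each take ₹90,000.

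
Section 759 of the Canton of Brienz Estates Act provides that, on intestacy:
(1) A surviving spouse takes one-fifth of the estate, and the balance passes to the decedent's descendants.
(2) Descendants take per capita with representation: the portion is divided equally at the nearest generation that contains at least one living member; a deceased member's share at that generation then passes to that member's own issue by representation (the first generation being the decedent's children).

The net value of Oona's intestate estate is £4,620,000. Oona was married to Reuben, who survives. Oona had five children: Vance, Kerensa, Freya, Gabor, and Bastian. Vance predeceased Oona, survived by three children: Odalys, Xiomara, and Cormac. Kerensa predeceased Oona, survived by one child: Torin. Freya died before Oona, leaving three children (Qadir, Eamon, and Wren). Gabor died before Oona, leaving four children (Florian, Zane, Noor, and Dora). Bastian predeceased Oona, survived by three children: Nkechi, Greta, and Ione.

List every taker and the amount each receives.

Reuben: £924,000; Odalys: £264,000; Xiomara: £264,000; Cormac: £264,000; Torin: £264,000; Qadir: £264,000; Eamon: £264,000; Wren: £264,000; Florian: £264,000; Zane: £264,000; Noor: £264,000; Dora: £264,000; Nkechi: £264,000; Greta: £264,000; Ione: £264,000

Reuben takes one-fifth of £4,620,000 = £924,000. The remaining £3,696,000 passes to the descendants.
No child survives, so the initial division is made at the grandchildren's generation.
The descendants' portion (£3,696,000) is divided into 14 shares of £264,000: Odalys, Xiomara, Cormac, Torin, Qadir, Eamon, Wren, Florian, Zane, Noor, Dora, Nkechi, Greta, and Ione each take £264,000.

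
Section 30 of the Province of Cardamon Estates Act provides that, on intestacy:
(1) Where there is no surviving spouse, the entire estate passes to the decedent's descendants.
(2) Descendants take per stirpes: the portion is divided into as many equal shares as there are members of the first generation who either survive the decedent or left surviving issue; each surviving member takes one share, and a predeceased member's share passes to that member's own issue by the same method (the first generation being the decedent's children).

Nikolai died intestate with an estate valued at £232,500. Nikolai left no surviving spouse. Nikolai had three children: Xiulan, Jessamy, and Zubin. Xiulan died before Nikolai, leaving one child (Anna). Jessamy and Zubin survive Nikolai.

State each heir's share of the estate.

Anna: £77,500; Jessamy: £77,500; Zubin: £77,500

The entire £232,500 passes to the descendants.
That amount (£232,500) is divided into 3 shares of £77,500: Jessamy and Zubin each take £77,500; Xiulan's £77,500 share passes to Xiulan's issue.
Xiulan's share (£77,500) passes entirely to Anna.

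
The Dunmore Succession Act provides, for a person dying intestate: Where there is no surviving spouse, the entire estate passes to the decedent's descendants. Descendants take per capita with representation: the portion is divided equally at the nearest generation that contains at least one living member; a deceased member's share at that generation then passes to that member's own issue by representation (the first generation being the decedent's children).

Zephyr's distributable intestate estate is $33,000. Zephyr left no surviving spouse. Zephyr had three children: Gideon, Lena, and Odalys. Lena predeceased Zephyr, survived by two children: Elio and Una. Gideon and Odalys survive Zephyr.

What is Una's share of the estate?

The entire $33,000 passes to the descendants.
That amount ($33,000) is divided into 3 shares of $11,000: Gideon and Odalys each take $11,000; Lena's $11,000 share passes to Lena's issue.
Lena's share ($11,000) is divided into 2 shares of $5,500: Elio and Una each take $5,500.

Una receives $5,500.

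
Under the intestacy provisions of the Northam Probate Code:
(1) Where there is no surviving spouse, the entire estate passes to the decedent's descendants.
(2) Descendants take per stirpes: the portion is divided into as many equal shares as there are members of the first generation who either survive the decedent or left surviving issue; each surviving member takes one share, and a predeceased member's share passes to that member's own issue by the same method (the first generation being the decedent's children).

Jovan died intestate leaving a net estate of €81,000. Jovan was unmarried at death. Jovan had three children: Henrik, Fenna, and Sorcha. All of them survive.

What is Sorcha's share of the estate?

The entire €81,000 passes to the descendants.
That amount (€81,000) is divided into 3 shares of €27,000: Henrik, Fenna, and Sorcha each take €27,000.

Sorcha receives €27,000.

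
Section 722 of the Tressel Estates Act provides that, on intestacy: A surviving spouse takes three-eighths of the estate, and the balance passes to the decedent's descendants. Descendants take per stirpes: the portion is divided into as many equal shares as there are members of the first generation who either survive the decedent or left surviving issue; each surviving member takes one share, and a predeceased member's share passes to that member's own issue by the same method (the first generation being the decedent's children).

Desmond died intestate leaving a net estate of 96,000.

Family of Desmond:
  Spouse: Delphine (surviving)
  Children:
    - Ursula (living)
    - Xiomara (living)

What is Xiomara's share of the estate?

Delphine takes three-eighths of 96,000 = 36,000. The remaining 60,000 passes to the descendants.
The descendants' portion (60,000) is divided into 2 shares of 30,000: Ursula and Xiomara each take 30,000.

Xiomara receives 30,000.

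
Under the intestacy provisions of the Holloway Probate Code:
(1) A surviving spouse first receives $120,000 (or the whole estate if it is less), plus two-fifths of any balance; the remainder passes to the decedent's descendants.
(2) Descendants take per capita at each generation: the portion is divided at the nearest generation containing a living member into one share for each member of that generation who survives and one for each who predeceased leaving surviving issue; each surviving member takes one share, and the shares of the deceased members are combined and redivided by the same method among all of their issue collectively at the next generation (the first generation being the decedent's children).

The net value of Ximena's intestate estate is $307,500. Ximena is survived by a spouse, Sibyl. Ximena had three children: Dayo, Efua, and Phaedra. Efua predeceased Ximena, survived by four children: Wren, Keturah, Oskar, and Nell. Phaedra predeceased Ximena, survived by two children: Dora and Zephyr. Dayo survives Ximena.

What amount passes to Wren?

Sibyl first takes $120,000, leaving a balance of $187,500. Sibyl then takes two-fifths of the balance ($75,000), for a total of $195,000. The remaining $112,500 passes to the descendants.
The descendants' portion ($112,500) is divided at the children's generation into 3 shares of $37,500. Dayo takes $37,500. The 2 shares of the deceased (Efua and Phaedra) are combined into a pool of $75,000.
That pool ($75,000) is divided at the grandchildren's generation equally among Wren, Keturah, Oskar, Nell, Dora, and Zephyr: $12,500 each.

Wren receives $12,500.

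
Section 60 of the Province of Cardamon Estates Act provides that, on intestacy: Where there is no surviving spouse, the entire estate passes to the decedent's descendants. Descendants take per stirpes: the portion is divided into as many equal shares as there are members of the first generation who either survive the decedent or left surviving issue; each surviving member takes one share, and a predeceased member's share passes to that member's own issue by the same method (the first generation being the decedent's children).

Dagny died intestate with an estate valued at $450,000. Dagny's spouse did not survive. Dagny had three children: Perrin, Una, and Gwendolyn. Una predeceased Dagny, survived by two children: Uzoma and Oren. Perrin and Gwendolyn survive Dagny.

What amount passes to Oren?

Oren receives $75,000.

The entire $450,000 passes to the descendants.
That amount ($450,000) is divided into 3 shares of $150,000: Perrin and Gwendolyn each take $150,000; Una's $150,000 share passes to Una's issue.
Una's share ($150,000) is divided into 2 shares of $75,000: Uzoma and Oren each take $75,000.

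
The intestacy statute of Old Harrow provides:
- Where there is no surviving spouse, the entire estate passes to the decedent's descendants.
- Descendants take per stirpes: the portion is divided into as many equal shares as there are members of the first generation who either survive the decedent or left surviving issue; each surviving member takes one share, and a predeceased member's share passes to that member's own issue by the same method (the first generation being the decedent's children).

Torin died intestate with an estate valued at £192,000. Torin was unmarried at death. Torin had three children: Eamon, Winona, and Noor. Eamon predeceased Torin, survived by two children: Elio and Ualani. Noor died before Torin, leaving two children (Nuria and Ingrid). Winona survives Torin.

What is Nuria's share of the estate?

Nuria receives £32,000.

The entire £192,000 passes to the descendants.
That amount (£192,000) is divided into 3 shares of £64,000: Winona takes £64,000; Eamon's £64,000 share passes to Eamon's issue; Noor's £64,000 share passes to Noor's issue.
Eamon's share (£64,000) is divided into 2 shares of £32,000: Elio and Ualani each take £32,000.
Noor's share (£64,000) is divided into 2 shares of £32,000: Nuria and Ingrid each take £32,000.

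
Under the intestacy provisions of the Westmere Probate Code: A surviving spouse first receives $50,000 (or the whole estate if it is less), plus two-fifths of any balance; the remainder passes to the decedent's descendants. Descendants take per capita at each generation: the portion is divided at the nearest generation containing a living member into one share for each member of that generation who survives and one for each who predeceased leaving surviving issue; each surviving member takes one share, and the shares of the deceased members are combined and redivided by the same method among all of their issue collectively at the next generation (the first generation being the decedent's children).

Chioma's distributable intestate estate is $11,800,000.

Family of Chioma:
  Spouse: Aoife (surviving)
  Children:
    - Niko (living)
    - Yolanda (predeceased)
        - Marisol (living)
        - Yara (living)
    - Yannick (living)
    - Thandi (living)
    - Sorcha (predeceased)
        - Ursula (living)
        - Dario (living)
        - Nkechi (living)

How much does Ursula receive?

Aoife first takes $50,000, leaving a balance of $11,750,000. Aoife then takes two-fifths of the balance ($4,700,000), for a total of $4,750,000. The remaining $7,050,000 passes to the descendants.
The descendants' portion ($7,050,000) is divided at the children's generation into 5 shares of $1,410,000. Niko, Yannick, and Thandi each take $1,410,000. The 2 shares of the deceased (Yolanda and Sorcha) are combined into a pool of $2,820,000.
That pool ($2,820,000) is divided at the grandchildren's generation equally among Marisol, Yara, Ursula, Dario, and Nkechi: $564,000 each.

Ursula receives $564,000.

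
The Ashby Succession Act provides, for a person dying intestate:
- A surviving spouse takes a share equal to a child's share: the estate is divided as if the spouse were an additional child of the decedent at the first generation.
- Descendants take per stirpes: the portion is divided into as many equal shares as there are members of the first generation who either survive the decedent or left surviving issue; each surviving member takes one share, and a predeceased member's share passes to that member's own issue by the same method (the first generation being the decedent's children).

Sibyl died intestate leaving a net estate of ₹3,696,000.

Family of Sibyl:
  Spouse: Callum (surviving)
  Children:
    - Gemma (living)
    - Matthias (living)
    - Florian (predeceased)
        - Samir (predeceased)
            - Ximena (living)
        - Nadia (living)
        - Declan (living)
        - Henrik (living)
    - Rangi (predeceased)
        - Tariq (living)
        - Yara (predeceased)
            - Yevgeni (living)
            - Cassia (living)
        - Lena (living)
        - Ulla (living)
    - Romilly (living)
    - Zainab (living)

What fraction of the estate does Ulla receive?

The spouse counts as an additional share at the children's level, so there are 7 primary shares of ₹528,000. Callum takes one such share (₹528,000).
The children's combined portion (₹3,168,000) is divided into 6 shares of ₹528,000: Gemma, Matthias, Romilly, and Zainab each take ₹528,000; Florian's ₹528,000 share passes to Florian's issue; Rangi's ₹528,000 share passes to Rangi's issue.
Florian's share (₹528,000) is divided into 4 shares of ₹132,000: Nadia, Declan, and Henrik each take ₹132,000; Samir's ₹132,000 share passes to Samir's issue.
Samir's share (₹132,000) passes entirely to Ximena.
Rangi's share (₹528,000) is divided into 4 shares of ₹132,000: Tariq, Lena, and Ulla each take ₹132,000; Yara's ₹132,000 share passes to Yara's issue.
Yara's share (₹132,000) is divided into 2 shares of ₹66,000: Yevgeni and Cassia each take ₹66,000.

Ulla receives 1/28 of the estate.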